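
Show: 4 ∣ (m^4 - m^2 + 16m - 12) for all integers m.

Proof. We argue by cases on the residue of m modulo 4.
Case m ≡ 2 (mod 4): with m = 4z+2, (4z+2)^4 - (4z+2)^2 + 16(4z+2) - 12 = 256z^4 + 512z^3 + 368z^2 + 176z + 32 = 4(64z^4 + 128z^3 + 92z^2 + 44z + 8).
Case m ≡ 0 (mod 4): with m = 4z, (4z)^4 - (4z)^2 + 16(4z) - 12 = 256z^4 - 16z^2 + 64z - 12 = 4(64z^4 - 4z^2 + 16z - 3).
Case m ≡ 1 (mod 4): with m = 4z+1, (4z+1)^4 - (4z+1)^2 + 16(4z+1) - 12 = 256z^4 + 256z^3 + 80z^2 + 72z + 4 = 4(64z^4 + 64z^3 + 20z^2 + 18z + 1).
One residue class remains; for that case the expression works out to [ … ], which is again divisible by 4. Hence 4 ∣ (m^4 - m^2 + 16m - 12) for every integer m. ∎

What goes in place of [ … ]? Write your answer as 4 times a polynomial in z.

Only m ≡ 3 (mod 4) is unaccounted for. Put m = 4z+3:
(4z+3)^4 - (4z+3)^2 + 16(4z+3) - 12 expands to 256z^4 + 768z^3 + 848z^2 + 472z + 108,
and factoring out 4 leaves 4(64z^4 + 192z^3 + 212z^2 + 118z + 27).

4(64z^4 + 192z^3 + 212z^2 + 118z + 27)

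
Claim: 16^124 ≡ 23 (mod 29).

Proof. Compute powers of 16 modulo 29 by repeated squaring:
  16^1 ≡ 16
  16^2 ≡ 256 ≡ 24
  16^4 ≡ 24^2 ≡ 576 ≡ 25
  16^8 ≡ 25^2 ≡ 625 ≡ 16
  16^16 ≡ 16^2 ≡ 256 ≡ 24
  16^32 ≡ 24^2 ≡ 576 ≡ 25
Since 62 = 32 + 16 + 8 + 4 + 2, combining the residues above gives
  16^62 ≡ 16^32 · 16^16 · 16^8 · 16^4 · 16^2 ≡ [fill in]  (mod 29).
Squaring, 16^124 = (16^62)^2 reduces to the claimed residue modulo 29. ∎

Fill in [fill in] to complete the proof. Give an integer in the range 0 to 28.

Multiply the listed residues: 25 · 24 · 16 · 25 · 24 = 600 → 9600 → 240000 → 5760000.
Reducing modulo 29: 5760000 = 198620·29 + 20, so 16^62 ≡ 20.

20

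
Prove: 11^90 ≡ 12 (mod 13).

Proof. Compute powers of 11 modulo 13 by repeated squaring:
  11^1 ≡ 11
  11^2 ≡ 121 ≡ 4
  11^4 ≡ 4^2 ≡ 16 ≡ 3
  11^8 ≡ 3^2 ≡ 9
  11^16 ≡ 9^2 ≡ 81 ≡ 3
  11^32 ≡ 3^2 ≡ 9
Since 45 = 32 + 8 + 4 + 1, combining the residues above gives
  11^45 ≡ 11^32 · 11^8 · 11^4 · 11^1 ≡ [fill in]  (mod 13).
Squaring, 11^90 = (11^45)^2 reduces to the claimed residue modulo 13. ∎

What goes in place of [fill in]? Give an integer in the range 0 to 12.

8

11^32 · 11^8 · 11^4 · 11^1 ≡ 9 · 9 · 3 · 11 = 2673.
2673 mod 13 = 8, so 11^45 ≡ 8 (mod 13).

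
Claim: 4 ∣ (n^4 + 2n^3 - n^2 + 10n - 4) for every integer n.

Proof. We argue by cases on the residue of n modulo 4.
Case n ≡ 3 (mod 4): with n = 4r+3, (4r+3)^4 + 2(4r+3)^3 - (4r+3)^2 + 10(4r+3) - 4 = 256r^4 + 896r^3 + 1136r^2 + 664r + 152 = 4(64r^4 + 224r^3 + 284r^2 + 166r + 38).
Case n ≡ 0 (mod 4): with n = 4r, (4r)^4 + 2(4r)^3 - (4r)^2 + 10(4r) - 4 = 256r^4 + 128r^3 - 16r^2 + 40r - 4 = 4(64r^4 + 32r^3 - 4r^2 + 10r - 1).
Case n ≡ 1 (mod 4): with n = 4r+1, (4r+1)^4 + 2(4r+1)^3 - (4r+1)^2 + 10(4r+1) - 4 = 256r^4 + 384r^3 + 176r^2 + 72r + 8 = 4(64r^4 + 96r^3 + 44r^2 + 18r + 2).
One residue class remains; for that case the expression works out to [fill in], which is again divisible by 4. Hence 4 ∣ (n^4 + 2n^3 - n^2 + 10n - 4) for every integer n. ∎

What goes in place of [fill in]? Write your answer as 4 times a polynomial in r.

Only n ≡ 2 (mod 4) is unaccounted for. Put n = 4r+2:
(4r+2)^4 + 2(4r+2)^3 - (4r+2)^2 + 10(4r+2) - 4 expands to 256r^4 + 640r^3 + 560r^2 + 248r + 44,
and factoring out 4 leaves 4(64r^4 + 160r^3 + 140r^2 + 62r + 11).

4(64r^4 + 160r^3 + 140r^2 + 62r + 11)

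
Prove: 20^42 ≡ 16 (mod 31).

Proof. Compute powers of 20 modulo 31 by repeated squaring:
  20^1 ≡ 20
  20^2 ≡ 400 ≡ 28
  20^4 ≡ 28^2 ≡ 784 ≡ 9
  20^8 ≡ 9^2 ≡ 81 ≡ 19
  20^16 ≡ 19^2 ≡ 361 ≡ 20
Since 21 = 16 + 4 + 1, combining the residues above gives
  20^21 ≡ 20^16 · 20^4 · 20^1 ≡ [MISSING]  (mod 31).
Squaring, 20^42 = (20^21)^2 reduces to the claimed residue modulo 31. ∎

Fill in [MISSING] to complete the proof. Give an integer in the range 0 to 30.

Multiply the listed residues: 20 · 9 · 20 = 180 → 3600.
Reducing modulo 31: 3600 = 116·31 + 4, so 20^21 ≡ 4.

4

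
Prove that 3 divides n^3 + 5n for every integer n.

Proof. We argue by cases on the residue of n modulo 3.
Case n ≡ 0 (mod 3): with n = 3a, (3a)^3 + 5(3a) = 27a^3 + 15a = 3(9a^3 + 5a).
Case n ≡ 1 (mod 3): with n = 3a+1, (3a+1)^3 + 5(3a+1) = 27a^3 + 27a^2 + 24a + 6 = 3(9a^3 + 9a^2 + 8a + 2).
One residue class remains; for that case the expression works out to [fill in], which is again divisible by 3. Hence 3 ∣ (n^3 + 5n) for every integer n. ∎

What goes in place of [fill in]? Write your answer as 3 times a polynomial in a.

The residues treated are {0, 1}, so the missing case is n ≡ 2 (mod 3); write n = 3a+2.
Then (3a+2)^3 + 5(3a+2) = 27a^3 + 54a^2 + 51a + 18 = 3(9a^3 + 18a^2 + 17a + 6).

3(9a^3 + 18a^2 + 17a + 6)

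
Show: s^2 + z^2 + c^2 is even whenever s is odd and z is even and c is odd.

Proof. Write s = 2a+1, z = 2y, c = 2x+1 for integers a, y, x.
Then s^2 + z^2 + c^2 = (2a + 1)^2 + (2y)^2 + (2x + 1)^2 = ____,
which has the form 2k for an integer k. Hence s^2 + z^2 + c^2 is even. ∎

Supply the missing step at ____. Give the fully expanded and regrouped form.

Expanding: (2a + 1)^2 + (2y)^2 + (2x + 1)^2 = 4a^2 + 4a + 4x^2 + 4x + 4y^2 + 2.
Every term is even; pulling out the factor of 2 gives 2(2a^2 + 2a + 2x^2 + 2x + 2y^2 + 1).

2(2a^2 + 2a + 2x^2 + 2x + 2y^2 + 1)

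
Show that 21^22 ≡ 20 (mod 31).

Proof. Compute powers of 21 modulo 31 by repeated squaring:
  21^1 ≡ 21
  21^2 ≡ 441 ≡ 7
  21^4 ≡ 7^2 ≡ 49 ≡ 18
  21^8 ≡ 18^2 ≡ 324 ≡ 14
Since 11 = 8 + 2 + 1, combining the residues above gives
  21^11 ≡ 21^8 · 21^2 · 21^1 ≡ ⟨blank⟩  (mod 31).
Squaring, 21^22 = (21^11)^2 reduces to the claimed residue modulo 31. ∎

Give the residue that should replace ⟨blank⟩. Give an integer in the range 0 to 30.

21^8 · 21^2 · 21^1 ≡ 14 · 7 · 21 = 2058.
2058 mod 31 = 12, so 21^11 ≡ 12 (mod 31).

12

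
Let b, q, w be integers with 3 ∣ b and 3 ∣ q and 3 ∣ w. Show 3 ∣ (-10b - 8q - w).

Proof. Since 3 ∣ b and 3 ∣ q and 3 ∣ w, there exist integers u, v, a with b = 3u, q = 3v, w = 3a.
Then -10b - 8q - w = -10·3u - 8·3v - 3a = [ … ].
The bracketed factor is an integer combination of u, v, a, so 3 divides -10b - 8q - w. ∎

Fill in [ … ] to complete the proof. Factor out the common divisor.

3(-a - 10u - 8v)

Each term has a factor of 3: -10·3u - 8·3v - 3a = 3·(-a - 10u - 8v).
Since -a - 10u - 8v is an integer, 3 ∣ (-10b - 8q - w).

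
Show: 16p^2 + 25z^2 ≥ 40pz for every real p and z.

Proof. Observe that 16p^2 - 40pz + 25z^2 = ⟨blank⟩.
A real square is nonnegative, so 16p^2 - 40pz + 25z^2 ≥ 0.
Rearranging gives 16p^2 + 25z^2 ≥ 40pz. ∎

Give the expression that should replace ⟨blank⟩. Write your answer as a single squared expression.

The leading and trailing coefficients are 4^2 and 5^2, and 40 = 2·4·5, so the trinomial is (4p - 5z)^2.
Hence 16p^2 - 40pz + 25z^2 ≥ 0.

(4p - 5z)^2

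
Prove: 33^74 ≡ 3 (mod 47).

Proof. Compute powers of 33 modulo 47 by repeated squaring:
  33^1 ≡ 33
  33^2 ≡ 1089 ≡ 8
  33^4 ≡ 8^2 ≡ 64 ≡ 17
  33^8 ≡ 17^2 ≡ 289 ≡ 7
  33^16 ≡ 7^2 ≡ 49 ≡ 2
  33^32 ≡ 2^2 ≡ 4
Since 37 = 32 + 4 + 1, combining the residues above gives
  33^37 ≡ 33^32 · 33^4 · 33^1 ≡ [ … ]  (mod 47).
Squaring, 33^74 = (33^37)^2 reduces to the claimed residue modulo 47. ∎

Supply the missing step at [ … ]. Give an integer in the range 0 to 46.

33^32 · 33^4 · 33^1 ≡ 4 · 17 · 33 = 2244.
2244 mod 47 = 35, so 33^37 ≡ 35 (mod 47).

35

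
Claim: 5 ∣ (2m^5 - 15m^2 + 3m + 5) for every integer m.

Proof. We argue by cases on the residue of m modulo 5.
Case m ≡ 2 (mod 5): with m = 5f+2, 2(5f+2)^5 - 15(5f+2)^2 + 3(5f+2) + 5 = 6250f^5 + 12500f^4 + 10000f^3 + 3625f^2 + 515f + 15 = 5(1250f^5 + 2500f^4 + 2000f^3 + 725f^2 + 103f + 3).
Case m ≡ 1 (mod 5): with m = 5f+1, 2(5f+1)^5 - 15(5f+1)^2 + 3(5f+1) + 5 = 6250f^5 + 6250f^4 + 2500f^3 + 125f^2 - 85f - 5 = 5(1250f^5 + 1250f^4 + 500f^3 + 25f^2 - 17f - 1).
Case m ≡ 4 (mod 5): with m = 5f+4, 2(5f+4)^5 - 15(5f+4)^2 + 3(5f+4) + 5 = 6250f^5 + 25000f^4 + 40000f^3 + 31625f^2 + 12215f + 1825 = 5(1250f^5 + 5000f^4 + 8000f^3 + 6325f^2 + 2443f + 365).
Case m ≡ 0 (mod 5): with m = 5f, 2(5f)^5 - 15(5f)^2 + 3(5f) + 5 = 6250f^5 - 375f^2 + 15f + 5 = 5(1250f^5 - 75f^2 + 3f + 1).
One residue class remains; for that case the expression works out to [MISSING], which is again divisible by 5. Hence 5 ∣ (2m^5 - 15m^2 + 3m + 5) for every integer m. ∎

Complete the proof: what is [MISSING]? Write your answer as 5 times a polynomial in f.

The residues treated are {2, 1, 4, 0}, so the missing case is m ≡ 3 (mod 5); write m = 5f+3.
Then 2(5f+3)^5 - 15(5f+3)^2 + 3(5f+3) + 5 = 6250f^5 + 18750f^4 + 22500f^3 + 13125f^2 + 3615f + 365 = 5(1250f^5 + 3750f^4 + 4500f^3 + 2625f^2 + 723f + 73).

5(1250f^5 + 3750f^4 + 4500f^3 + 2625f^2 + 723f + 73)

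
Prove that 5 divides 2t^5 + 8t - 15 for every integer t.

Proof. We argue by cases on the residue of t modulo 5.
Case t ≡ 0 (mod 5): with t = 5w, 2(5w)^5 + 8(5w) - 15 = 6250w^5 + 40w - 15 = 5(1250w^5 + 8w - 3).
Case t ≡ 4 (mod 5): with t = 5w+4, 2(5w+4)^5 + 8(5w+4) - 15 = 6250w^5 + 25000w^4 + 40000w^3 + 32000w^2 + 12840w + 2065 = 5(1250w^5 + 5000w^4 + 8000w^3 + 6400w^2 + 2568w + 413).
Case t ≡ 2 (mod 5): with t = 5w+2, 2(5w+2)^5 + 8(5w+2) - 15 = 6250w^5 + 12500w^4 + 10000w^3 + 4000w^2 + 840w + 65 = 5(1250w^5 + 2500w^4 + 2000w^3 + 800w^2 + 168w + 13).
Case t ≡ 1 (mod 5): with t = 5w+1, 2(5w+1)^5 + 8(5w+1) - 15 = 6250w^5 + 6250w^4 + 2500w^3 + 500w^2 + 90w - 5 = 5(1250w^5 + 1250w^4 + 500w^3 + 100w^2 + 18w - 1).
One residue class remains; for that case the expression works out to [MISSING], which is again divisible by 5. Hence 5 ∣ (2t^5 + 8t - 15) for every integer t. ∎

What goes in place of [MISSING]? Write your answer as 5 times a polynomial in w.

5(1250w^5 + 3750w^4 + 4500w^3 + 2700w^2 + 818w + 99)

Only t ≡ 3 (mod 5) is unaccounted for. Put t = 5w+3:
2(5w+3)^5 + 8(5w+3) - 15 expands to 6250w^5 + 18750w^4 + 22500w^3 + 13500w^2 + 4090w + 495,
and factoring out 5 leaves 5(1250w^5 + 3750w^4 + 4500w^3 + 2700w^2 + 818w + 99).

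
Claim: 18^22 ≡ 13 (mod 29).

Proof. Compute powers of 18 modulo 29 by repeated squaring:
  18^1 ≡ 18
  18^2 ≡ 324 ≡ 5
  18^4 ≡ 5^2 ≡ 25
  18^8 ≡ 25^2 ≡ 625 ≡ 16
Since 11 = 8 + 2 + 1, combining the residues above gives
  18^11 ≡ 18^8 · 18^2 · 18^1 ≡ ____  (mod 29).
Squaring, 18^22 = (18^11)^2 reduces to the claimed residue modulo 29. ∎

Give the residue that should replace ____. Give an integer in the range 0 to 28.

Multiply the listed residues: 16 · 5 · 18 = 80 → 1440.
Reducing modulo 29: 1440 = 49·29 + 19, so 18^11 ≡ 19.

19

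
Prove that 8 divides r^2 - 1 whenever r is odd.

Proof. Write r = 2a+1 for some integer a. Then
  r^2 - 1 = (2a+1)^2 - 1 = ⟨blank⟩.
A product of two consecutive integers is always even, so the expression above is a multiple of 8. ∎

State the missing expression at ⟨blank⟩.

(2a+1)^2 - 1 = 4a^2 + 4a + 1 - 1 = 4a^2 + 4a = 4a(a+1).
Since a and a+1 are consecutive, a(a+1) is even, and 4·(even) is a multiple of 8.

4a(a + 1)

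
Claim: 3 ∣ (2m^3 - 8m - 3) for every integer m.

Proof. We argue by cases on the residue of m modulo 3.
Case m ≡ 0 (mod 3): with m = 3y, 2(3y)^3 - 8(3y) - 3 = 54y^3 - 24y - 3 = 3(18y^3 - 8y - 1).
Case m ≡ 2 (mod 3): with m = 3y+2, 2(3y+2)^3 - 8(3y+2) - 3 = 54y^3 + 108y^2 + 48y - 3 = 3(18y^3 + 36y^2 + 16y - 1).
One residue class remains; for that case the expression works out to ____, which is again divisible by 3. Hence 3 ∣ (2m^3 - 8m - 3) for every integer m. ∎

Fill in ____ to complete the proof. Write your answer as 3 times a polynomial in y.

3(18y^3 + 18y^2 - 2y - 3)

The residues treated are {0, 2}, so the missing case is m ≡ 1 (mod 3); write m = 3y+1.
Then 2(3y+1)^3 - 8(3y+1) - 3 = 54y^3 + 54y^2 - 6y - 9 = 3(18y^3 + 18y^2 - 2y - 3).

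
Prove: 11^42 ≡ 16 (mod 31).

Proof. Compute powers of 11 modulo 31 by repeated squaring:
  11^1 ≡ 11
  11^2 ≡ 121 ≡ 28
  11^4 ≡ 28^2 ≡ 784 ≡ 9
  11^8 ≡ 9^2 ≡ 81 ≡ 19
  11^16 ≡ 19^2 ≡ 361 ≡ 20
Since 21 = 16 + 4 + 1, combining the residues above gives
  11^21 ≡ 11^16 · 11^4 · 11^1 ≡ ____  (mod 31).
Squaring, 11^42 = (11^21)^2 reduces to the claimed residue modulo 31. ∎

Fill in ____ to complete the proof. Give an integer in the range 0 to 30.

Multiply the listed residues: 20 · 9 · 11 = 180 → 1980.
Reducing modulo 31: 1980 = 63·31 + 27, so 11^21 ≡ 27.

27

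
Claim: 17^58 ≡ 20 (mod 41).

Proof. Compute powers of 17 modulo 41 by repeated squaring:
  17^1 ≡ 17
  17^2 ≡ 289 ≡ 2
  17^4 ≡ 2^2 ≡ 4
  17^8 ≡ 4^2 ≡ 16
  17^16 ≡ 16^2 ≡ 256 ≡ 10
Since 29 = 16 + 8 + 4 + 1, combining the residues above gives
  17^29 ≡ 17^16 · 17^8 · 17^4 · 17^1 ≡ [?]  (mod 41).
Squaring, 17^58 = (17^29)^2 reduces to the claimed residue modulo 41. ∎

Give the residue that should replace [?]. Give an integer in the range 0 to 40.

Multiply the listed residues: 10 · 16 · 4 · 17 = 160 → 640 → 10880.
Reducing modulo 41: 10880 = 265·41 + 15, so 17^29 ≡ 15.

15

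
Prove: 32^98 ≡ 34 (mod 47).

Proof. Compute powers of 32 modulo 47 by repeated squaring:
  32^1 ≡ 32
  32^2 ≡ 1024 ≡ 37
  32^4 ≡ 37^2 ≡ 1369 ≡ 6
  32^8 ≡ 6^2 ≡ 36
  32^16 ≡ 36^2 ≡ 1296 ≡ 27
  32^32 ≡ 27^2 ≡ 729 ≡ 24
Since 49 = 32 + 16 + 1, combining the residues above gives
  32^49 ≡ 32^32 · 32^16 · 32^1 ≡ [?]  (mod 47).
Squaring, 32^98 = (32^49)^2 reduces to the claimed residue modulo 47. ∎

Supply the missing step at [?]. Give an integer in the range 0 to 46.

9

Multiply the listed residues: 24 · 27 · 32 = 648 → 20736.
Reducing modulo 47: 20736 = 441·47 + 9, so 32^49 ≡ 9.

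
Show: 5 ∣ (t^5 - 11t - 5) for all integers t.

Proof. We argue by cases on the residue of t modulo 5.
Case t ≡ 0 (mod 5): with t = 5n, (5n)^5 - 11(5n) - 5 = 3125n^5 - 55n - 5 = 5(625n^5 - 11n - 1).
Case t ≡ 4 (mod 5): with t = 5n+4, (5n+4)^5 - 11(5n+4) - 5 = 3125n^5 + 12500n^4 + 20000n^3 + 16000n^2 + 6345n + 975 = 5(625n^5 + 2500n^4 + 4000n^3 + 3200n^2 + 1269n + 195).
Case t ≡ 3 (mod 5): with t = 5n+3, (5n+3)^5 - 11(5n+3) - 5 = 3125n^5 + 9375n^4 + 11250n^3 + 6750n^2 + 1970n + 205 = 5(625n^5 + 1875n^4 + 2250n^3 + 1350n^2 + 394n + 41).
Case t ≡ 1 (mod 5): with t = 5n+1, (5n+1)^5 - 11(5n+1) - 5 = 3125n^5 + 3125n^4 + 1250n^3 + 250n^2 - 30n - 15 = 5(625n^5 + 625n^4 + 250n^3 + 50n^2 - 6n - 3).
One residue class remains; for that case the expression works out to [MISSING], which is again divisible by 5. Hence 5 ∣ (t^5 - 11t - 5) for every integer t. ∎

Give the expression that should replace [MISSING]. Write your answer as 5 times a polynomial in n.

The residues treated are {0, 4, 3, 1}, so the missing case is t ≡ 2 (mod 5); write t = 5n+2.
Then (5n+2)^5 - 11(5n+2) - 5 = 3125n^5 + 6250n^4 + 5000n^3 + 2000n^2 + 345n + 5 = 5(625n^5 + 1250n^4 + 1000n^3 + 400n^2 + 69n + 1).

5(625n^5 + 1250n^4 + 1000n^3 + 400n^2 + 69n + 1)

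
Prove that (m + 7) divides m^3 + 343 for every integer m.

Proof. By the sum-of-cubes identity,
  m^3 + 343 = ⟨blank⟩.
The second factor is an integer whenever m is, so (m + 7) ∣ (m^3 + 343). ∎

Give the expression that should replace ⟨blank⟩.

a^3 + b^3 = (a + b)(a^2 - ab + b^2). With a = m, b = 7:
m^3 + 343 = (m + 7)(m^2 - 7m + 49).

(m + 7)(m^2 - 7m + 49)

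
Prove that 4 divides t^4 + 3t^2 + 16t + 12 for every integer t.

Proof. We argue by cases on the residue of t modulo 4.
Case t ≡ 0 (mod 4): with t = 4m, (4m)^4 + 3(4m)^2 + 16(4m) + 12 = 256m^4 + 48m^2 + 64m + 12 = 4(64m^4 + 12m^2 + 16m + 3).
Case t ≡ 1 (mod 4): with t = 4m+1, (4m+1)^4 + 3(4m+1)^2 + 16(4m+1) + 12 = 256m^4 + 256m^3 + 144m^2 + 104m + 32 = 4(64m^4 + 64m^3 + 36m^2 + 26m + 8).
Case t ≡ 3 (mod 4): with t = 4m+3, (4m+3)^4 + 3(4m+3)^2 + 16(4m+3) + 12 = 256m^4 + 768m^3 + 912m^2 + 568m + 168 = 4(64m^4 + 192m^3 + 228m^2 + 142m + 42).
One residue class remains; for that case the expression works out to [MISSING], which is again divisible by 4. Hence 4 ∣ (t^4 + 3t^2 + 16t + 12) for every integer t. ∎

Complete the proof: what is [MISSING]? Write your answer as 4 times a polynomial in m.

4(64m^4 + 128m^3 + 108m^2 + 60m + 18)

Only t ≡ 2 (mod 4) is unaccounted for. Put t = 4m+2:
(4m+2)^4 + 3(4m+2)^2 + 16(4m+2) + 12 expands to 256m^4 + 512m^3 + 432m^2 + 240m + 72,
and factoring out 4 leaves 4(64m^4 + 128m^3 + 108m^2 + 60m + 18).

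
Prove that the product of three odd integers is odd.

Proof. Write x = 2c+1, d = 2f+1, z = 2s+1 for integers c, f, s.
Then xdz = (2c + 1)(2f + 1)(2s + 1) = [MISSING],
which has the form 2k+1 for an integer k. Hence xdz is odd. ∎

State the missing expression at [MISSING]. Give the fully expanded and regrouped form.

(2c + 1)(2f + 1)(2s + 1) = 8cfs + 4cf + 4cs + 2c + 4fs + 2f + 2s + 1
= 2(4cfs + 2cf + 2cs + c + 2fs + f + s) + 1.
Since 4cfs + 2cf + 2cs + c + 2fs + f + s is an integer, the product is of the form 2k+1 for an integer k.

2(4cfs + 2cf + 2cs + c + 2fs + f + s) + 1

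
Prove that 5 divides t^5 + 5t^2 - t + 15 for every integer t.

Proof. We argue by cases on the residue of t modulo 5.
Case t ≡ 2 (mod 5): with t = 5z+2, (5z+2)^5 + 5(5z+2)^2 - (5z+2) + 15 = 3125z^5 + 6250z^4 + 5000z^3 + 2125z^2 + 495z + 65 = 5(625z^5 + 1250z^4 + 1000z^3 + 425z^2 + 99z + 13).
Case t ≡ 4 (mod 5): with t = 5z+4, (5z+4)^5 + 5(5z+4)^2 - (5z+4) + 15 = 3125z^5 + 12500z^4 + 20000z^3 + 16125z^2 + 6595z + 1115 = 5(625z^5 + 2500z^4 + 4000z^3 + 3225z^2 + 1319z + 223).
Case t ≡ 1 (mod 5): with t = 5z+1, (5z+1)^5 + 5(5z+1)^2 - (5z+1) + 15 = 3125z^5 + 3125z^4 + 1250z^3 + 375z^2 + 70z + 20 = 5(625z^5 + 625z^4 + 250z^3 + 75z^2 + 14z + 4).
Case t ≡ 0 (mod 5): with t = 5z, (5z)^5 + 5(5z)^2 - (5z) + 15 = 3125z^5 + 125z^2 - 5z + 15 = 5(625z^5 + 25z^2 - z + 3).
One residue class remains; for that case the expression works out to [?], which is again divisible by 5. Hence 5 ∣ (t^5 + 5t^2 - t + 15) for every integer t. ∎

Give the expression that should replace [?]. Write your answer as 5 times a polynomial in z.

5(625z^5 + 1875z^4 + 2250z^3 + 1375z^2 + 434z + 60)

Only t ≡ 3 (mod 5) is unaccounted for. Put t = 5z+3:
(5z+3)^5 + 5(5z+3)^2 - (5z+3) + 15 expands to 3125z^5 + 9375z^4 + 11250z^3 + 6875z^2 + 2170z + 300,
and factoring out 5 leaves 5(625z^5 + 1875z^4 + 2250z^3 + 1375z^2 + 434z + 60).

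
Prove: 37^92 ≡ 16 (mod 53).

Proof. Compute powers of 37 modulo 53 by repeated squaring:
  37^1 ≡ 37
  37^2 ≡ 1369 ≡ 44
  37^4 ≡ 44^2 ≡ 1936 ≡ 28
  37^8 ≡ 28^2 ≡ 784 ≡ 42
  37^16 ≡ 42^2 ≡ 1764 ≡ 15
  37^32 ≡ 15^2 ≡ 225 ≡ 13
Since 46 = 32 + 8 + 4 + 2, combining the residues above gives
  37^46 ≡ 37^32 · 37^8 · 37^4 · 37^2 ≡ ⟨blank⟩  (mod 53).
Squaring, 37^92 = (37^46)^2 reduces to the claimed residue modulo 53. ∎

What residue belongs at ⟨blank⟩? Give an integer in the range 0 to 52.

Multiply the listed residues: 13 · 42 · 28 · 44 = 546 → 15288 → 672672.
Reducing modulo 53: 672672 = 12691·53 + 49, so 37^46 ≡ 49.

49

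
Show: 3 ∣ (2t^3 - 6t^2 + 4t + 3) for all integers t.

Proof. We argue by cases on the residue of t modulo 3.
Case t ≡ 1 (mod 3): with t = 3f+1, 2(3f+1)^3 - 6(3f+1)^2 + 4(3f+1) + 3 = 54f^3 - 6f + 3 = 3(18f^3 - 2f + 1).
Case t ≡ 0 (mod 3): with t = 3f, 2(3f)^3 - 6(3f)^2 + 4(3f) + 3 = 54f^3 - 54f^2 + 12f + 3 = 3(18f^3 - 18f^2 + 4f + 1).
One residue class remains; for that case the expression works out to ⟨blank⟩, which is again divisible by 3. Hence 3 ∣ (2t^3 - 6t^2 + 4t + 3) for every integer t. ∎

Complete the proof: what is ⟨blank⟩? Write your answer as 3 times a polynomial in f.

Only t ≡ 2 (mod 3) is unaccounted for. Put t = 3f+2:
2(3f+2)^3 - 6(3f+2)^2 + 4(3f+2) + 3 expands to 54f^3 + 54f^2 + 12f + 3,
and factoring out 3 leaves 3(18f^3 + 18f^2 + 4f + 1).

3(18f^3 + 18f^2 + 4f + 1)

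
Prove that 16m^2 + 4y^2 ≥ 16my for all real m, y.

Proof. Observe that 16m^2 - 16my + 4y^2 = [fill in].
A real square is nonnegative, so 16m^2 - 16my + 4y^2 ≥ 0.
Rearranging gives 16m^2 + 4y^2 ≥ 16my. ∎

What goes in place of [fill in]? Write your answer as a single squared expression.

(4m - 2y)^2

The leading and trailing coefficients are 4^2 and 2^2, and 16 = 2·4·2, so the trinomial is (4m - 2y)^2.
Hence 16m^2 - 16my + 4y^2 ≥ 0.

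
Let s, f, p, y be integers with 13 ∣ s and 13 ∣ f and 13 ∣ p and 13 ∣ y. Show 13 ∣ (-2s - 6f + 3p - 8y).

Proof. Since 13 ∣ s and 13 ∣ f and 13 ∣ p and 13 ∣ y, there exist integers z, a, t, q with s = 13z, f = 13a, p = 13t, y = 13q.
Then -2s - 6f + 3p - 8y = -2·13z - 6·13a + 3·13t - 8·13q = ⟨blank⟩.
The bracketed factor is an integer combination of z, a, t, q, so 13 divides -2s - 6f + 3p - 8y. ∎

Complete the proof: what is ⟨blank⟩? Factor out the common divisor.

13(-6a - 8q + 3t - 2z)

Pull the common 13 out of every term: -2·13z - 6·13a + 3·13t - 8·13q = 13(-6a - 8q + 3t - 2z).
-6a - 8q + 3t - 2z is an integer, which exhibits the divisibility.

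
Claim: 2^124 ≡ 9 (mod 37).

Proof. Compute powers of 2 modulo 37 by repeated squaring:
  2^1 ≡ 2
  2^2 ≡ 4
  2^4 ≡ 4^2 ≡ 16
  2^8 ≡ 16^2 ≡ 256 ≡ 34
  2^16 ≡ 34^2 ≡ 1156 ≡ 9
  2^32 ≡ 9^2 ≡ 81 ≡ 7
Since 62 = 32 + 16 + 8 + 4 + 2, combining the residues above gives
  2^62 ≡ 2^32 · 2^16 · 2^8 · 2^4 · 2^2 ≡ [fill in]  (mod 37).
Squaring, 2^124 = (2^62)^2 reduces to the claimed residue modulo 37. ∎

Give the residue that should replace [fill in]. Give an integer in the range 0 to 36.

3

Multiply the listed residues: 7 · 9 · 34 · 16 · 4 = 63 → 2142 → 34272 → 137088.
Reducing modulo 37: 137088 = 3705·37 + 3, so 2^62 ≡ 3.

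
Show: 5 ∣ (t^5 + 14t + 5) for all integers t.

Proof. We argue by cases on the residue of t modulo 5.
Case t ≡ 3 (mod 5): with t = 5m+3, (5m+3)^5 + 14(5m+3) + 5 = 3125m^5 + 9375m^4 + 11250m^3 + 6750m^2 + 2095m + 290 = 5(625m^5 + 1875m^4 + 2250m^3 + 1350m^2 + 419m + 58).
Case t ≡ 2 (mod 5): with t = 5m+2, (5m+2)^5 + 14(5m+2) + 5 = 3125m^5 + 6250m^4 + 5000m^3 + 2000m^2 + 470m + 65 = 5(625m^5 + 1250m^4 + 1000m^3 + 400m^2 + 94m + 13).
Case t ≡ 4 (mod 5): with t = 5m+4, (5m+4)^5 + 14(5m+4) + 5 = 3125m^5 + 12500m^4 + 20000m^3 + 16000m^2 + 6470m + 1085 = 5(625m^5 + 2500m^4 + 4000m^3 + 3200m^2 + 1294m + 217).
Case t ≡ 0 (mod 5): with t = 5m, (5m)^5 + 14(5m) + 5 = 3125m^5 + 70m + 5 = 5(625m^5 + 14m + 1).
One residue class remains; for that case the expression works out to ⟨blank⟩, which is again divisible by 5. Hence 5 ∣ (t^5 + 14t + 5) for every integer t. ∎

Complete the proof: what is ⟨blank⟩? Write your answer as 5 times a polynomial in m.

Only t ≡ 1 (mod 5) is unaccounted for. Put t = 5m+1:
(5m+1)^5 + 14(5m+1) + 5 expands to 3125m^5 + 3125m^4 + 1250m^3 + 250m^2 + 95m + 20,
and factoring out 5 leaves 5(625m^5 + 625m^4 + 250m^3 + 50m^2 + 19m + 4).

5(625m^5 + 625m^4 + 250m^3 + 50m^2 + 19m + 4)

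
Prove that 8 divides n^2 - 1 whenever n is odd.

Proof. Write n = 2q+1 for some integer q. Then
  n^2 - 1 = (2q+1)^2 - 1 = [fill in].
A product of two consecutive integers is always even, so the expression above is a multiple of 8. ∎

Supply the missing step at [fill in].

(2q+1)^2 - 1 = 4q^2 + 4q + 1 - 1 = 4q^2 + 4q = 4q(q+1).
Since q and q+1 are consecutive, q(q+1) is even, and 4·(even) is a multiple of 8.

4q(q + 1)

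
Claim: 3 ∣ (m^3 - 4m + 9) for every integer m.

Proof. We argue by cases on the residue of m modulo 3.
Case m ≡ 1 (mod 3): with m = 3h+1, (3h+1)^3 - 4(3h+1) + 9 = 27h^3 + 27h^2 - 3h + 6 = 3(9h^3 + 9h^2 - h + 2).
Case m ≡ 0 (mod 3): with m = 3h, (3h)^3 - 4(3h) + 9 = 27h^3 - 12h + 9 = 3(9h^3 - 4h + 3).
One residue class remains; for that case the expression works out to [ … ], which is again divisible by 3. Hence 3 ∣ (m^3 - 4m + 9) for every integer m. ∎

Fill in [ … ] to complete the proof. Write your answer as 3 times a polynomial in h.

Only m ≡ 2 (mod 3) is unaccounted for. Put m = 3h+2:
(3h+2)^3 - 4(3h+2) + 9 expands to 27h^3 + 54h^2 + 24h + 9,
and factoring out 3 leaves 3(9h^3 + 18h^2 + 8h + 3).

3(9h^3 + 18h^2 + 8h + 3)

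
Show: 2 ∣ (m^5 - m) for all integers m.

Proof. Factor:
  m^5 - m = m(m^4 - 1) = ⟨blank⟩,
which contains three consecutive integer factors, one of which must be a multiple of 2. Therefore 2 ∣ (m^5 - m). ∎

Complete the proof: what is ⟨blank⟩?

m^4 - 1 = (m^2 - 1)(m^2 + 1), and m^2 - 1 = (m-1)(m+1).
So m(m^4 - 1) = (m - 1)m(m + 1)(m^2 + 1).

(m - 1)m(m + 1)(m^2 + 1)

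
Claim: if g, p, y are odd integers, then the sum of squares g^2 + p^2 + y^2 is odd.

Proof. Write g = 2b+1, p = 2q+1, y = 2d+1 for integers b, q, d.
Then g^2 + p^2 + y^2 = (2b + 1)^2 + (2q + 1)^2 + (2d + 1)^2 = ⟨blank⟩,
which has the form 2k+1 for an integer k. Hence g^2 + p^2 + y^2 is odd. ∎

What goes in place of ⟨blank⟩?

(2b + 1)^2 + (2q + 1)^2 + (2d + 1)^2 = 4b^2 + 4b + 4d^2 + 4d + 4q^2 + 4q + 3
= 2(2b^2 + 2b + 2d^2 + 2d + 2q^2 + 2q + 1) + 1.
Since 2b^2 + 2b + 2d^2 + 2d + 2q^2 + 2q + 1 is an integer, the sum of squares is of the form 2k+1 for an integer k.

2(2b^2 + 2b + 2d^2 + 2d + 2q^2 + 2q + 1) + 1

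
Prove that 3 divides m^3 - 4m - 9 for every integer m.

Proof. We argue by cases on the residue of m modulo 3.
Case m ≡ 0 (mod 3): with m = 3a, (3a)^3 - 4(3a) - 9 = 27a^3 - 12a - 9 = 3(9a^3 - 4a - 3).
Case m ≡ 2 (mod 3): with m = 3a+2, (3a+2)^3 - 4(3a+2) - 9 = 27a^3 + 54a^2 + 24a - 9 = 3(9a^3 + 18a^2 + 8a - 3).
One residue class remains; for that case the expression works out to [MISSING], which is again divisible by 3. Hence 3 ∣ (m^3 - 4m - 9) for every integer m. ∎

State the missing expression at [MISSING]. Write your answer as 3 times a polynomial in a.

3(9a^3 + 9a^2 - a - 4)

Only m ≡ 1 (mod 3) is unaccounted for. Put m = 3a+1:
(3a+1)^3 - 4(3a+1) - 9 expands to 27a^3 + 27a^2 - 3a - 12,
and factoring out 3 leaves 3(9a^3 + 9a^2 - a - 4).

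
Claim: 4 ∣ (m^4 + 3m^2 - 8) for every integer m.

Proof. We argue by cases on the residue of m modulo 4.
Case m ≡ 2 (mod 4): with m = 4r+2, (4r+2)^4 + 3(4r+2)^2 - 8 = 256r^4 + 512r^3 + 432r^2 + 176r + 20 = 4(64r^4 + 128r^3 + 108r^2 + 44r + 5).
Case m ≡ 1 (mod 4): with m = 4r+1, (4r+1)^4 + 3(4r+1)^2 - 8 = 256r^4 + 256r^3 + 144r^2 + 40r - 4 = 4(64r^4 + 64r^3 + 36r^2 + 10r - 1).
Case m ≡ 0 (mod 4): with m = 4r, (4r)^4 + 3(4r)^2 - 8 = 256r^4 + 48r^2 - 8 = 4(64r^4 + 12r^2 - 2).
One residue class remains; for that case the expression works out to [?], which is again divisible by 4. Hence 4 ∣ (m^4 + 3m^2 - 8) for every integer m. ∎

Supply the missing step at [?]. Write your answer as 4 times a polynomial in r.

4(64r^4 + 192r^3 + 228r^2 + 126r + 25)

Only m ≡ 3 (mod 4) is unaccounted for. Put m = 4r+3:
(4r+3)^4 + 3(4r+3)^2 - 8 expands to 256r^4 + 768r^3 + 912r^2 + 504r + 100,
and factoring out 4 leaves 4(64r^4 + 192r^3 + 228r^2 + 126r + 25).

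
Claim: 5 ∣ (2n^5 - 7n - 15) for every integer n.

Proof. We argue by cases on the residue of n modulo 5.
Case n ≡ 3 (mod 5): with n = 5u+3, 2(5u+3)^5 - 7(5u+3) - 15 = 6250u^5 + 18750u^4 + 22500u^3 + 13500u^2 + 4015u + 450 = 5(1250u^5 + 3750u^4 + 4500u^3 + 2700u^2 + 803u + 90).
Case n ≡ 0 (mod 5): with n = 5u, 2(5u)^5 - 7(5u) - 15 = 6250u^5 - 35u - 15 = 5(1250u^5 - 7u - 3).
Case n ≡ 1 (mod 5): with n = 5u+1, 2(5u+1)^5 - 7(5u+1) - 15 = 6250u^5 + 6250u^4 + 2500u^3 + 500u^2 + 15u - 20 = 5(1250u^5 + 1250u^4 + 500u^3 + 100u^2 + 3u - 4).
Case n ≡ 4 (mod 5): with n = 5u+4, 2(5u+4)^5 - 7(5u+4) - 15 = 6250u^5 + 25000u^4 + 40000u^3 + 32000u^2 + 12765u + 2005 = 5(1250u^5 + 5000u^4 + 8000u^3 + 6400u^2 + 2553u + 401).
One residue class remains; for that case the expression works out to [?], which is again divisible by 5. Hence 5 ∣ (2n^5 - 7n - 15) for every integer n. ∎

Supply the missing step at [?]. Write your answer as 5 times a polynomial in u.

Only n ≡ 2 (mod 5) is unaccounted for. Put n = 5u+2:
2(5u+2)^5 - 7(5u+2) - 15 expands to 6250u^5 + 12500u^4 + 10000u^3 + 4000u^2 + 765u + 35,
and factoring out 5 leaves 5(1250u^5 + 2500u^4 + 2000u^3 + 800u^2 + 153u + 7).

5(1250u^5 + 2500u^4 + 2000u^3 + 800u^2 + 153u + 7)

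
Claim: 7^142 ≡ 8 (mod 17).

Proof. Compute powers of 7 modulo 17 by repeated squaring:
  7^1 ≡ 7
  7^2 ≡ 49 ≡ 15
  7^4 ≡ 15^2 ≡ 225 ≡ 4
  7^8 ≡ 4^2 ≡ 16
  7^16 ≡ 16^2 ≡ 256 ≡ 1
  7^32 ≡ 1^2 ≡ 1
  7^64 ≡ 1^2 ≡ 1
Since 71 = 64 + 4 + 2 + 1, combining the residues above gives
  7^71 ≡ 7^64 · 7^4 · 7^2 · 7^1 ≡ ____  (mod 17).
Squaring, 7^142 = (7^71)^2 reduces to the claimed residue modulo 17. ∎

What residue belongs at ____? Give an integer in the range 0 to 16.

12

7^64 · 7^4 · 7^2 · 7^1 ≡ 1 · 4 · 15 · 7 = 420.
420 mod 17 = 12, so 7^71 ≡ 12 (mod 17).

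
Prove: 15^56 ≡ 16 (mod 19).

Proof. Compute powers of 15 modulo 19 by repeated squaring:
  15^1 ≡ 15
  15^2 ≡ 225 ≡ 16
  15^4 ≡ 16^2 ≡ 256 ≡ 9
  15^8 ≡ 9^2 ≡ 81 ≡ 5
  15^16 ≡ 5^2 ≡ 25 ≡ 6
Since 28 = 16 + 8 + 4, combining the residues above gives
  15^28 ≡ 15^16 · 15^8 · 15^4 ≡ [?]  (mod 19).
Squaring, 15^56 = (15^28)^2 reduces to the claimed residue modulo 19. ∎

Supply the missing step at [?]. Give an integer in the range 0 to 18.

Multiply the listed residues: 6 · 5 · 9 = 30 → 270.
Reducing modulo 19: 270 = 14·19 + 4, so 15^28 ≡ 4.

4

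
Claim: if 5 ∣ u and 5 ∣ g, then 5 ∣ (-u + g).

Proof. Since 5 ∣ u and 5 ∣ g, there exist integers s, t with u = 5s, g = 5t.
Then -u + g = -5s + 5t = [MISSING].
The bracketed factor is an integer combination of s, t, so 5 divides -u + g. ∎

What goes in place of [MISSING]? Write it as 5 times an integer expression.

5(-s + t)

Each term has a factor of 5: -5s + 5t = 5·(-s + t).
Since -s + t is an integer, 5 ∣ (-u + g).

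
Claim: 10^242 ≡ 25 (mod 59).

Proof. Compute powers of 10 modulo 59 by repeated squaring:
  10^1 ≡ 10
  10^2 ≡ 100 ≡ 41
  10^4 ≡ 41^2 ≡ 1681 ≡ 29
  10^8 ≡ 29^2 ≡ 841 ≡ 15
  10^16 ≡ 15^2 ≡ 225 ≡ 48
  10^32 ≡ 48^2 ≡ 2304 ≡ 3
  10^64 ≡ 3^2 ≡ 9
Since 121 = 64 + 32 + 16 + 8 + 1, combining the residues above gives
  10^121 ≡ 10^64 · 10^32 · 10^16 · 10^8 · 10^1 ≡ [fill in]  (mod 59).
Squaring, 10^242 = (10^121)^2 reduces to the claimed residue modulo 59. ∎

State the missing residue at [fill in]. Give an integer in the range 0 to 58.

54

10^64 · 10^32 · 10^16 · 10^8 · 10^1 ≡ 9 · 3 · 48 · 15 · 10 = 194400.
194400 mod 59 = 54, so 10^121 ≡ 54 (mod 59).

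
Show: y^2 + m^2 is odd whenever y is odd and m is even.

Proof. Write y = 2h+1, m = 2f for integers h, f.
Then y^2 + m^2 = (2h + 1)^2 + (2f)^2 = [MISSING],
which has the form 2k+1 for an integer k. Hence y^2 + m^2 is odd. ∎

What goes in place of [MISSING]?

2(2f^2 + 2h^2 + 2h) + 1

Expanding: (2h + 1)^2 + (2f)^2 = 4f^2 + 4h^2 + 4h + 1.
Every term except the constant is even, so this is 2(2f^2 + 2h^2 + 2h) + 1,
and 2f^2 + 2h^2 + 2h ∈ ℤ gives the required form.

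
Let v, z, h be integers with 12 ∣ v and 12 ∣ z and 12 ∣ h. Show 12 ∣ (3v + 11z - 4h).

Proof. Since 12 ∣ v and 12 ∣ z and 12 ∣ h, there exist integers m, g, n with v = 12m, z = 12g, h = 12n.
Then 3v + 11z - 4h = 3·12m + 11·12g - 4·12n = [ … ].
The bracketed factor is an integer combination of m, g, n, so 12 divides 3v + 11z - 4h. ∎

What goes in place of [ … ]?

Pull the common 12 out of every term: 3·12m + 11·12g - 4·12n = 12(11g + 3m - 4n).
11g + 3m - 4n is an integer, which exhibits the divisibility.

12(11g + 3m - 4n)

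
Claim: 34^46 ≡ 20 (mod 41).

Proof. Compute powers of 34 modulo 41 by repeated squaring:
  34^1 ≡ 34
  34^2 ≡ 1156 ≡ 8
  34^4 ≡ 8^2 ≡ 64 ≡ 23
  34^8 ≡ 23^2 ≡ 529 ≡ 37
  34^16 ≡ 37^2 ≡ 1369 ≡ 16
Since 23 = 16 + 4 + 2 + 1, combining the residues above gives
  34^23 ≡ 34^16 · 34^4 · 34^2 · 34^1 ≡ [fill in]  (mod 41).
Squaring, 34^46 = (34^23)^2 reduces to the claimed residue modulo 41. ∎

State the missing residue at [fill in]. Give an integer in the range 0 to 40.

15

Multiply the listed residues: 16 · 23 · 8 · 34 = 368 → 2944 → 100096.
Reducing modulo 41: 100096 = 2441·41 + 15, so 34^23 ≡ 15.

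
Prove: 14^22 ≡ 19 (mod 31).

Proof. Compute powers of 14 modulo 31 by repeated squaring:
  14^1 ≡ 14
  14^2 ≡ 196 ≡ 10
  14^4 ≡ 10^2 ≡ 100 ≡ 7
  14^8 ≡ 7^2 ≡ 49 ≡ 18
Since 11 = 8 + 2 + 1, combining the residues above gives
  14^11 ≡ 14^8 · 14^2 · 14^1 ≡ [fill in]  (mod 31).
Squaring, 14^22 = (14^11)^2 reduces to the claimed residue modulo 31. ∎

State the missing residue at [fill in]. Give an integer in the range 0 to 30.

Multiply the listed residues: 18 · 10 · 14 = 180 → 2520.
Reducing modulo 31: 2520 = 81·31 + 9, so 14^11 ≡ 9.

9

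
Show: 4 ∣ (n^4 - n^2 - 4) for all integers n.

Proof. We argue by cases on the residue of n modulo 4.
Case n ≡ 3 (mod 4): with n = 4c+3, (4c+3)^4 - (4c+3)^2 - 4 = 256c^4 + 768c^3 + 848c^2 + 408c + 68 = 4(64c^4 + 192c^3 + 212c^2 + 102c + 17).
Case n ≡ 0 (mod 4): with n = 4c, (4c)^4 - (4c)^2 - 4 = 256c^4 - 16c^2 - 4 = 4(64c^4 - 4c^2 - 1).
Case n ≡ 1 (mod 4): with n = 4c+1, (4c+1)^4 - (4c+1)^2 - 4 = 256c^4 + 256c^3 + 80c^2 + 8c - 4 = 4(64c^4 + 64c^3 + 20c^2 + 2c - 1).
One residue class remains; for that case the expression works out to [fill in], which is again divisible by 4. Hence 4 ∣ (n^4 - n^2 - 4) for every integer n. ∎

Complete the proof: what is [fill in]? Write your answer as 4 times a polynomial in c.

Only n ≡ 2 (mod 4) is unaccounted for. Put n = 4c+2:
(4c+2)^4 - (4c+2)^2 - 4 expands to 256c^4 + 512c^3 + 368c^2 + 112c + 8,
and factoring out 4 leaves 4(64c^4 + 128c^3 + 92c^2 + 28c + 2).

4(64c^4 + 128c^3 + 92c^2 + 28c + 2)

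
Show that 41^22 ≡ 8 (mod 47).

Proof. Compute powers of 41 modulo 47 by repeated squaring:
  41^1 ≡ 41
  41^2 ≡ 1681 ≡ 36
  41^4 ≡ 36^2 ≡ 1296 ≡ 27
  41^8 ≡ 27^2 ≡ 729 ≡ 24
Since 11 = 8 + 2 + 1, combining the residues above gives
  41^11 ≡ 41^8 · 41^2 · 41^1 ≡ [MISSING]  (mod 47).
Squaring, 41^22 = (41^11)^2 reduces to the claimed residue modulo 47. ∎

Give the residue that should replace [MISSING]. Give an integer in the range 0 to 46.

33

Multiply the listed residues: 24 · 36 · 41 = 864 → 35424.
Reducing modulo 47: 35424 = 753·47 + 33, so 41^11 ≡ 33.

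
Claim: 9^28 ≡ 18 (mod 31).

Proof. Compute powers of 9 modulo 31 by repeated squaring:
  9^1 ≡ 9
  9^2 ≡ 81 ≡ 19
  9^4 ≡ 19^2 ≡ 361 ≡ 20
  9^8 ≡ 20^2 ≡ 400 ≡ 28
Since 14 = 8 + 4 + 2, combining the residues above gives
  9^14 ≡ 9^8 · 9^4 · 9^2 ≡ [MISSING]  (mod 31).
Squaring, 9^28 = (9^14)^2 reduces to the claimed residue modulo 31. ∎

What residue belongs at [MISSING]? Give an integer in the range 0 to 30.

7

Multiply the listed residues: 28 · 20 · 19 = 560 → 10640.
Reducing modulo 31: 10640 = 343·31 + 7, so 9^14 ≡ 7.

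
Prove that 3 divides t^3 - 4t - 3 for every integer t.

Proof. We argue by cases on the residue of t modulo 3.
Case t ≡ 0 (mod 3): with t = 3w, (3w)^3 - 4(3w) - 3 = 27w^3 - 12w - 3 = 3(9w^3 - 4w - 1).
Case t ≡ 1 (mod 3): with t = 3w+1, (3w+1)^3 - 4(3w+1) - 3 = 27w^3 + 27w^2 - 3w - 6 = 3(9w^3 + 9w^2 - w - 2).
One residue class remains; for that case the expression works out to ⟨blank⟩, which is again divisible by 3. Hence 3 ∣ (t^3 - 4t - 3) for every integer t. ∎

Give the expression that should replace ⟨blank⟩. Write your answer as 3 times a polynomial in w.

3(9w^3 + 18w^2 + 8w - 1)

Only t ≡ 2 (mod 3) is unaccounted for. Put t = 3w+2:
(3w+2)^3 - 4(3w+2) - 3 expands to 27w^3 + 54w^2 + 24w - 3,
and factoring out 3 leaves 3(9w^3 + 18w^2 + 8w - 1).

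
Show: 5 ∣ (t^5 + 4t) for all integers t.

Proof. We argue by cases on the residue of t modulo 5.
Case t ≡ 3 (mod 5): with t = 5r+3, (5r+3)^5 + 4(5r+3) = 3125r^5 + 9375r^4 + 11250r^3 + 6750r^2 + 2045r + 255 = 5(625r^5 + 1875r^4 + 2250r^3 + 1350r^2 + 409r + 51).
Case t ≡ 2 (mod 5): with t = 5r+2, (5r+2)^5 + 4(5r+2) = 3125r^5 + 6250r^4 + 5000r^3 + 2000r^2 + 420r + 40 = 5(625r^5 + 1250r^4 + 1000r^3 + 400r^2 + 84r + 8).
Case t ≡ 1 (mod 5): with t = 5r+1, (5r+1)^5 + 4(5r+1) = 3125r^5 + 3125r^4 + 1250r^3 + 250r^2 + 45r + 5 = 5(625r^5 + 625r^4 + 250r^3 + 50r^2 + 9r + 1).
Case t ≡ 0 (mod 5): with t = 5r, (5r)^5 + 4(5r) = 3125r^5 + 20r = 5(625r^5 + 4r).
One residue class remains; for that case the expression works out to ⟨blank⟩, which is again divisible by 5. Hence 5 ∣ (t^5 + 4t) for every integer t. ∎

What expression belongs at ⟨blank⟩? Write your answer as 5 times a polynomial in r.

Only t ≡ 4 (mod 5) is unaccounted for. Put t = 5r+4:
(5r+4)^5 + 4(5r+4) expands to 3125r^5 + 12500r^4 + 20000r^3 + 16000r^2 + 6420r + 1040,
and factoring out 5 leaves 5(625r^5 + 2500r^4 + 4000r^3 + 3200r^2 + 1284r + 208).

5(625r^5 + 2500r^4 + 4000r^3 + 3200r^2 + 1284r + 208)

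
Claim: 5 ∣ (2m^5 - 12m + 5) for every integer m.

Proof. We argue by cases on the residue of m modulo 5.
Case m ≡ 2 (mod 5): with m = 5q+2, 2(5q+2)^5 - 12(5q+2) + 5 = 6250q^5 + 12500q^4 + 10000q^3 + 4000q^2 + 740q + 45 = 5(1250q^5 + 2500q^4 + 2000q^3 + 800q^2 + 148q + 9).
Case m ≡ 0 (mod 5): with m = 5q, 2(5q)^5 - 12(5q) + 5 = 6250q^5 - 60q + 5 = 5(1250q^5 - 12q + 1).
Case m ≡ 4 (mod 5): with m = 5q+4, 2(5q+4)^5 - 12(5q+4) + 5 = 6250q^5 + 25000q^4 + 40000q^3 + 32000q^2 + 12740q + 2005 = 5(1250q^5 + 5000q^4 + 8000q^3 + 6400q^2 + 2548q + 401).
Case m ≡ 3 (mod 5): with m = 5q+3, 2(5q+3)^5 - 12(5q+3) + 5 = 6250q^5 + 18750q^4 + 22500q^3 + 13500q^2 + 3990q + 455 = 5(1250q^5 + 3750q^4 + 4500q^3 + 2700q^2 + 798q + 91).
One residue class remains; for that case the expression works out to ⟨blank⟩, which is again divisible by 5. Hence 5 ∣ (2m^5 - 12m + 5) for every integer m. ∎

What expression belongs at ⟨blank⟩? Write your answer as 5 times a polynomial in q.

Only m ≡ 1 (mod 5) is unaccounted for. Put m = 5q+1:
2(5q+1)^5 - 12(5q+1) + 5 expands to 6250q^5 + 6250q^4 + 2500q^3 + 500q^2 - 10q - 5,
and factoring out 5 leaves 5(1250q^5 + 1250q^4 + 500q^3 + 100q^2 - 2q - 1).

5(1250q^5 + 1250q^4 + 500q^3 + 100q^2 - 2q - 1)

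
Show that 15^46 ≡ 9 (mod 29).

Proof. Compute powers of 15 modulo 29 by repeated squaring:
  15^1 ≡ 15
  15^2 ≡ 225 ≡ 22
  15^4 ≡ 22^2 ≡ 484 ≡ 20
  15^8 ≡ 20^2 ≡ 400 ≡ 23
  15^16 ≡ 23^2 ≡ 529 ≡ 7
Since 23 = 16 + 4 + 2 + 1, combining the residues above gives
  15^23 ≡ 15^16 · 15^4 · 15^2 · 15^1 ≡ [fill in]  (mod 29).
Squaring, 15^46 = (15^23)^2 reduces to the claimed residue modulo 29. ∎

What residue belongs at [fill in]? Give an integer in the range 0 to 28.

3

Multiply the listed residues: 7 · 20 · 22 · 15 = 140 → 3080 → 46200.
Reducing modulo 29: 46200 = 1593·29 + 3, so 15^23 ≡ 3.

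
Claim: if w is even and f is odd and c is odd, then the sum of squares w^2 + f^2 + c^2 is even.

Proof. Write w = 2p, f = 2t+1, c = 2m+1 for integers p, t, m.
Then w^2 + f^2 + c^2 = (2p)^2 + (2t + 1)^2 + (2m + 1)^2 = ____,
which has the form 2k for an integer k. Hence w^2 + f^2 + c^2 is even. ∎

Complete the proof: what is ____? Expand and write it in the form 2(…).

(2p)^2 + (2t + 1)^2 + (2m + 1)^2 = 4m^2 + 4m + 4p^2 + 4t^2 + 4t + 2
= 2(2m^2 + 2m + 2p^2 + 2t^2 + 2t + 1).
Since 2m^2 + 2m + 2p^2 + 2t^2 + 2t + 1 is an integer, the sum of squares is of the form 2k for an integer k.

2(2m^2 + 2m + 2p^2 + 2t^2 + 2t + 1)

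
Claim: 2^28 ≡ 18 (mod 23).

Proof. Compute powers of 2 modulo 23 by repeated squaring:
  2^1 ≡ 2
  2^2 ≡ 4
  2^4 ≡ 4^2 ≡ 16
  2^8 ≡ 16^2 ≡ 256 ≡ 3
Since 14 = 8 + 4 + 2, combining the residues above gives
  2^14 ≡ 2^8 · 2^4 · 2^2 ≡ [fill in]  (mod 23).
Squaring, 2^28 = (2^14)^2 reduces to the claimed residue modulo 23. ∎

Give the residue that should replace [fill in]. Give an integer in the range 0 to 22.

Multiply the listed residues: 3 · 16 · 4 = 48 → 192.
Reducing modulo 23: 192 = 8·23 + 8, so 2^14 ≡ 8.

8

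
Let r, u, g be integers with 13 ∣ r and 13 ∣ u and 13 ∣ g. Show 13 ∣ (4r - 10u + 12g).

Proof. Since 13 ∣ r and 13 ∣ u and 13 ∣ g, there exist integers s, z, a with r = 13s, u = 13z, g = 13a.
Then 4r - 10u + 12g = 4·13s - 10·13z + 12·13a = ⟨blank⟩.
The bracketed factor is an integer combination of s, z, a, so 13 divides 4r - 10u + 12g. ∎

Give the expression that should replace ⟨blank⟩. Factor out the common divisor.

Each term has a factor of 13: 4·13s - 10·13z + 12·13a = 13·(12a + 4s - 10z).
Since 12a + 4s - 10z is an integer, 13 ∣ (4r - 10u + 12g).

13(12a + 4s - 10z)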